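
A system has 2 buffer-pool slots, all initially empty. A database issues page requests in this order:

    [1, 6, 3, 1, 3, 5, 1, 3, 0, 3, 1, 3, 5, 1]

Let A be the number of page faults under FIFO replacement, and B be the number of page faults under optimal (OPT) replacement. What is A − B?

3

Under FIFO: F F F F . F . F F . F F F F → 11 faults.
Under OPT: F F F . . F . F F . F . F . → 8 faults.
A − B = 11 − 8 = 3.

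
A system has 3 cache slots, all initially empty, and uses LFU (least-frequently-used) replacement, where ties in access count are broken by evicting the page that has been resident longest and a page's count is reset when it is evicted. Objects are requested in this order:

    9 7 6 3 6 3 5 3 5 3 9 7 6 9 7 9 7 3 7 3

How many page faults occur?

12

9 -> miss, frames {9}
7 -> miss, frames {9,7}
6 -> miss, frames {9,7,6}
3 -> miss, evict 9, frames {7,6,3}
6 -> hit
3 -> hit
5 -> miss, evict 7, frames {6,3,5}
3 -> hit
5 -> hit
3 -> hit
9 -> miss, evict 6, frames {3,5,9}
7 -> miss, evict 9, frames {3,5,7}
6 -> miss, evict 7, frames {3,5,6}
9 -> miss, evict 6, frames {3,5,9}
7 -> miss, evict 9, frames {3,5,7}
9 -> miss, evict 7, frames {3,5,9}
7 -> miss, evict 9, frames {3,5,7}
3 -> hit
7 -> hit
3 -> hit
Page faults: 12.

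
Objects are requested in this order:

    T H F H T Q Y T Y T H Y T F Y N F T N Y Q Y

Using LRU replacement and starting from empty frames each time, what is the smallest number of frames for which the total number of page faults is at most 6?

6

f=1: 22 faults
f=2: 18 faults
f=3: 11 faults
f=4: 8 faults
f=5: 7 faults
f=6: 6 faults
Smallest f with faults ≤ 6 is 6.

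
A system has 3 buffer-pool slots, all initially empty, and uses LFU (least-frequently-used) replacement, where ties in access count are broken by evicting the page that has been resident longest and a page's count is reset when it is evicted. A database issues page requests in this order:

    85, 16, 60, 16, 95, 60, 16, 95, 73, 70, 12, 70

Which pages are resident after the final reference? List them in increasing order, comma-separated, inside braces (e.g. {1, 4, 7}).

85 → miss, frames {85}
16 → miss, frames {85,16}
60 → miss, frames {85,16,60}
16 → hit
95 → miss, evict 85, frames {16,60,95}
60 → hit
16 → hit
95 → hit
73 → miss, evict 60, frames {16,95,73}
70 → miss, evict 73, frames {16,95,70}
12 → miss, evict 70, frames {16,95,12}
70 → miss, evict 12, frames {16,95,70}

{16, 70, 95}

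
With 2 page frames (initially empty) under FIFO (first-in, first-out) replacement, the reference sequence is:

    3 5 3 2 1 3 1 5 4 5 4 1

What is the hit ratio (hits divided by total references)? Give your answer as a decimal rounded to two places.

0.33

3 → fault, frames {3}
5 → fault, frames {3,5}
3 → hit
2 → fault, evict 3, frames {5,2}
1 → fault, evict 5, frames {2,1}
3 → fault, evict 2, frames {1,3}
1 → hit
5 → fault, evict 1, frames {3,5}
4 → fault, evict 3, frames {5,4}
5 → hit
4 → hit
1 → fault, evict 5, frames {4,1}
Hits: 4 of 12 references → 4/12 = 0.3333.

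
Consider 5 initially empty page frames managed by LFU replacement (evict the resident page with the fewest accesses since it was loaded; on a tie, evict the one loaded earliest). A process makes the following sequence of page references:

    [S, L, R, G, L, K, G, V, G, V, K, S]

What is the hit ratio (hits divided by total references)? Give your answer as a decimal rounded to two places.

0.42

S -> miss, frames (S)
L -> miss, frames (S L)
R -> miss, frames (S L R)
G -> miss, frames (S L R G)
L -> hit
K -> miss, frames (S L R G K)
G -> hit
V -> miss, evict S, frames (L R G K V)
G -> hit
V -> hit
K -> hit
S -> miss, evict R, frames (L G K V S)
Hits: 5 of 12 references → 5/12 = 0.4167.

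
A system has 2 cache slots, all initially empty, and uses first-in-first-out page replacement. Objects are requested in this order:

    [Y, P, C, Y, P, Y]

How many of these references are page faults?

5

Y → fault, frames (Y)
P → fault, frames (Y P)
C → fault, evict Y, frames (P C)
Y → fault, evict P, frames (C Y)
P → fault, evict C, frames (Y P)
Y → hit
Page faults: 5.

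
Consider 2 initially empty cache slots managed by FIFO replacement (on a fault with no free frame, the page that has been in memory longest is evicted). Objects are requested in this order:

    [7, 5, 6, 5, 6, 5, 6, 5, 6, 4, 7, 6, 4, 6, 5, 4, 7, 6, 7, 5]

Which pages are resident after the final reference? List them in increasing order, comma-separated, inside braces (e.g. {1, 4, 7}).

{5, 6}

7: miss, frames {7}
5: miss, frames {7,5}
6: miss, evict 7, frames {5,6}
5: hit
6: hit
5: hit
6: hit
5: hit
6: hit
4: miss, evict 5, frames {6,4}
7: miss, evict 6, frames {4,7}
6: miss, evict 4, frames {7,6}
4: miss, evict 7, frames {6,4}
6: hit
5: miss, evict 6, frames {4,5}
4: hit
7: miss, evict 4, frames {5,7}
6: miss, evict 5, frames {7,6}
7: hit
5: miss, evict 7, frames {6,5}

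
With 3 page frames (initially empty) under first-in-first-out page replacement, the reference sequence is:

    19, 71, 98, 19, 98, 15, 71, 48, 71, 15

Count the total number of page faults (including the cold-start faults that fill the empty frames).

19 → miss, frames (19)
71 → miss, frames (19 71)
98 → miss, frames (19 71 98)
19 → hit
98 → hit
15 → miss, evict 19, frames (71 98 15)
71 → hit
48 → miss, evict 71, frames (98 15 48)
71 → miss, evict 98, frames (15 48 71)
15 → hit
Page faults: 6.

6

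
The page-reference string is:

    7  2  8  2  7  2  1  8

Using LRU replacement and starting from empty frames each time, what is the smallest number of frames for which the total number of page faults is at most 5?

f=1: 8 faults
f=2: 6 faults
f=3: 5 faults
f=4: 4 faults
Smallest f with faults ≤ 5 is 3.

3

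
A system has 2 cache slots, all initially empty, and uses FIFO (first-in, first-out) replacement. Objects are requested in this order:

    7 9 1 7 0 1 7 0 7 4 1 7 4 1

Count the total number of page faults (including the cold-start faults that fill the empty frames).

7 → fault, frames [7]
9 → fault, frames [7, 9]
1 → fault, evict 7, frames [9, 1]
7 → fault, evict 9, frames [1, 7]
0 → fault, evict 1, frames [7, 0]
1 → fault, evict 7, frames [0, 1]
7 → fault, evict 0, frames [1, 7]
0 → fault, evict 1, frames [7, 0]
7 → hit
4 → fault, evict 7, frames [0, 4]
1 → fault, evict 0, frames [4, 1]
7 → fault, evict 4, frames [1, 7]
4 → fault, evict 1, frames [7, 4]
1 → fault, evict 7, frames [4, 1]
Page faults: 13.

13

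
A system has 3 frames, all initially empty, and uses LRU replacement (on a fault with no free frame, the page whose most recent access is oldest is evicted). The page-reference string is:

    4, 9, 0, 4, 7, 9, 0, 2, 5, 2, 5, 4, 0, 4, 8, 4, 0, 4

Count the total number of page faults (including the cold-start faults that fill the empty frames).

11

4: miss, frames (4)
9: miss, frames (4 9)
0: miss, frames (4 9 0)
4: hit
7: miss, evict 9, frames (0 4 7)
9: miss, evict 0, frames (4 7 9)
0: miss, evict 4, frames (7 9 0)
2: miss, evict 7, frames (9 0 2)
5: miss, evict 9, frames (0 2 5)
2: hit
5: hit
4: miss, evict 0, frames (2 5 4)
0: miss, evict 2, frames (5 4 0)
4: hit
8: miss, evict 5, frames (0 4 8)
4: hit
0: hit
4: hit
Page faults: 11.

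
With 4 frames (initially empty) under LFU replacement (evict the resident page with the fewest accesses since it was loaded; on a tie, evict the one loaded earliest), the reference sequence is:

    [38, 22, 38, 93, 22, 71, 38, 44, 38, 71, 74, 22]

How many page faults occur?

38 -> miss, frames [38]
22 -> miss, frames [38, 22]
38 -> hit
93 -> miss, frames [38, 22, 93]
22 -> hit
71 -> miss, frames [38, 22, 93, 71]
38 -> hit
44 -> miss, evict 93, frames [38, 22, 71, 44]
38 -> hit
71 -> hit
74 -> miss, evict 44, frames [38, 22, 71, 74]
22 -> hit
Page faults: 6.

6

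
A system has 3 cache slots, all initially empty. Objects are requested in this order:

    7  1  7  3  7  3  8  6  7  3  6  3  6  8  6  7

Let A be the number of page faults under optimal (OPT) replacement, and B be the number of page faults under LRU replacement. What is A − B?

-3

Under OPT: F F . F . . F F . . . . . F . . → 6 faults.
Under LRU: F F . F . . F F F F . . . F . F → 9 faults.
A − B = 6 − 9 = -3.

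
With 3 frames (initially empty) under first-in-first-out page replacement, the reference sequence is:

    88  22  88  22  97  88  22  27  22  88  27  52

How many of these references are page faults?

6

88 -> fault, frames {88}
22 -> fault, frames {88,22}
88 -> hit
22 -> hit
97 -> fault, frames {88,22,97}
88 -> hit
22 -> hit
27 -> fault, evict 88, frames {22,97,27}
22 -> hit
88 -> fault, evict 22, frames {97,27,88}
27 -> hit
52 -> fault, evict 97, frames {27,88,52}
Page faults: 6.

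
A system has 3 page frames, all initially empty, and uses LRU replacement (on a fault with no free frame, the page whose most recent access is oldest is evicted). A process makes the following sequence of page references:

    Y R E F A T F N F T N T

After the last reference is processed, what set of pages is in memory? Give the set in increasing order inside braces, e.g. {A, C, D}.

Y -> fault, frames (Y)
R -> fault, frames (Y R)
E -> fault, frames (Y R E)
F -> fault, evict Y, frames (R E F)
A -> fault, evict R, frames (E F A)
T -> fault, evict E, frames (F A T)
F -> hit
N -> fault, evict A, frames (T F N)
F -> hit
T -> hit
N -> hit
T -> hit

{F, N, T}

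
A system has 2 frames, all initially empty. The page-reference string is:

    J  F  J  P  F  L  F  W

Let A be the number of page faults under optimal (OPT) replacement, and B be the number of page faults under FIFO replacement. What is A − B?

-1

Under OPT: F F . F . F . F → 5 faults.
Under FIFO: F F . F . F F F → 6 faults.
A − B = 5 − 6 = -1.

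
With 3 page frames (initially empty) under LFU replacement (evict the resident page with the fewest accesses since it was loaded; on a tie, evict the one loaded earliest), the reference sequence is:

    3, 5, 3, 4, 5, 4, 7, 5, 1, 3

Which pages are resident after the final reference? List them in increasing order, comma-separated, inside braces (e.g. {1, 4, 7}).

{3, 4, 5}

3 -> miss, frames (3)
5 -> miss, frames (3 5)
3 -> hit
4 -> miss, frames (3 5 4)
5 -> hit
4 -> hit
7 -> miss, evict 3, frames (5 4 7)
5 -> hit
1 -> miss, evict 7, frames (5 4 1)
3 -> miss, evict 1, frames (5 4 3)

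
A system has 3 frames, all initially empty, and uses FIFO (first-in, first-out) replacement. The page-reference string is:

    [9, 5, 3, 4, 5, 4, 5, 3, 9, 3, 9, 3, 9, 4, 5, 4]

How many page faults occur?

6

9: fault, frames (9)
5: fault, frames (9 5)
3: fault, frames (9 5 3)
4: fault, evict 9, frames (5 3 4)
5: hit
4: hit
5: hit
3: hit
9: fault, evict 5, frames (3 4 9)
3: hit
9: hit
3: hit
9: hit
4: hit
5: fault, evict 3, frames (4 9 5)
4: hit
Page faults: 6.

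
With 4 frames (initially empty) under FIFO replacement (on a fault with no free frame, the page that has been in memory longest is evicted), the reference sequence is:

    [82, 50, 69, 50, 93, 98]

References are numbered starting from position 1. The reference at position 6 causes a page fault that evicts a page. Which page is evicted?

82

pos 1: 82 → fault, frames [82]
pos 2: 50 → fault, frames [82, 50]
pos 3: 69 → fault, frames [82, 50, 69]
pos 4: 50 → hit
pos 5: 93 → fault, frames [82, 50, 69, 93]
pos 6: 98 → fault, evict 82, frames [50, 69, 93, 98]
At position 6, page 82 is evicted.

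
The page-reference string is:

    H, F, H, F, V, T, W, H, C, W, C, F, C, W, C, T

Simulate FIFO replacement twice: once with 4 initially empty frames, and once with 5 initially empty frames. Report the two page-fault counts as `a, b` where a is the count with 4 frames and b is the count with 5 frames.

9, 6

4 frames: F F . . F F F F F . . F . . . F → 9 faults.
5 frames: F F . . F F F . F . . . . . . . → 6 faults.
6 < 9: adding a frame reduced faults, as is typical.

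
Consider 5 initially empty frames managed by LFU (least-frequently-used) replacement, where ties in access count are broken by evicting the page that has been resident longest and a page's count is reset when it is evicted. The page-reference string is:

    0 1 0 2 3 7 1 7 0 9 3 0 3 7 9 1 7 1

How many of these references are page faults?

0 → fault, frames {0}
1 → fault, frames {0,1}
0 → hit
2 → fault, frames {0,1,2}
3 → fault, frames {0,1,2,3}
7 → fault, frames {0,1,2,3,7}
1 → hit
7 → hit
0 → hit
9 → fault, evict 2, frames {0,1,3,7,9}
3 → hit
0 → hit
3 → hit
7 → hit
9 → hit
1 → hit
7 → hit
1 → hit
Page faults: 6.

6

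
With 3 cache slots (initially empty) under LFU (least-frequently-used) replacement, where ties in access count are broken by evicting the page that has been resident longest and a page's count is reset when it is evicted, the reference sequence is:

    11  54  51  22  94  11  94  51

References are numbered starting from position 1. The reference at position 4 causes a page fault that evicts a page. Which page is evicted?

11

pos 1: 11 -> miss, frames {11}
pos 2: 54 -> miss, frames {11,54}
pos 3: 51 -> miss, frames {11,54,51}
pos 4: 22 -> miss, evict 11, frames {54,51,22}
At position 4, page 11 is evicted.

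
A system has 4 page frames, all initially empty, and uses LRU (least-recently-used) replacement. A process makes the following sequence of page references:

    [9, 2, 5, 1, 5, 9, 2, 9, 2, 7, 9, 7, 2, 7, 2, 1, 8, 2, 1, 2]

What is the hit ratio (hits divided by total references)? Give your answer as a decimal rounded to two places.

9 -> fault, frames [9]
2 -> fault, frames [9, 2]
5 -> fault, frames [9, 2, 5]
1 -> fault, frames [9, 2, 5, 1]
5 -> hit
9 -> hit
2 -> hit
9 -> hit
2 -> hit
7 -> fault, evict 1, frames [5, 9, 2, 7]
9 -> hit
7 -> hit
2 -> hit
7 -> hit
2 -> hit
1 -> fault, evict 5, frames [9, 7, 2, 1]
8 -> fault, evict 9, frames [7, 2, 1, 8]
2 -> hit
1 -> hit
2 -> hit
Hits: 13 of 20 references → 13/20 = 0.6500.

0.65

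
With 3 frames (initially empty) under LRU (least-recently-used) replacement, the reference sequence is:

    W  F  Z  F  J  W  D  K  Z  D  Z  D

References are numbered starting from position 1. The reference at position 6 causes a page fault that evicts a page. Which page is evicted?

pos 1: W → fault, frames {W}
pos 2: F → fault, frames {W,F}
pos 3: Z → fault, frames {W,F,Z}
pos 4: F → hit
pos 5: J → fault, evict W, frames {Z,F,J}
pos 6: W → fault, evict Z, frames {F,J,W}
At position 6, page Z is evicted.

Z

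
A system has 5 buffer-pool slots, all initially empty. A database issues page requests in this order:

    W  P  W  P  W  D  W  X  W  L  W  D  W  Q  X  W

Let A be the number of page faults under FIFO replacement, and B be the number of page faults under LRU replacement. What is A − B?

Under FIFO: F F . . . F . F . F . . . F . F → 7 faults.
Under LRU: F F . . . F . F . F . . . F . . → 6 faults.
A − B = 7 − 6 = 1.

1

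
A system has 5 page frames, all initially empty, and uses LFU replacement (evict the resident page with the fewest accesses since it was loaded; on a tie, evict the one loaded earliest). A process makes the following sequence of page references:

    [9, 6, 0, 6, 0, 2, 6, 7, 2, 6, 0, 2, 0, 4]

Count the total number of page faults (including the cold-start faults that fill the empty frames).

9: miss, frames [9]
6: miss, frames [9, 6]
0: miss, frames [9, 6, 0]
6: hit
0: hit
2: miss, frames [9, 6, 0, 2]
6: hit
7: miss, frames [9, 6, 0, 2, 7]
2: hit
6: hit
0: hit
2: hit
0: hit
4: miss, evict 9, frames [6, 0, 2, 7, 4]
Page faults: 6.

6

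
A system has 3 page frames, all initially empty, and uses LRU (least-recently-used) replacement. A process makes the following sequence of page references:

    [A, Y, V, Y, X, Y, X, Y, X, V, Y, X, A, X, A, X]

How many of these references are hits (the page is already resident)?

A -> fault, frames [A]
Y -> fault, frames [A, Y]
V -> fault, frames [A, Y, V]
Y -> hit
X -> fault, evict A, frames [V, Y, X]
Y -> hit
X -> hit
Y -> hit
X -> hit
V -> hit
Y -> hit
X -> hit
A -> fault, evict V, frames [Y, X, A]
X -> hit
A -> hit
X -> hit
Hits: 11.

11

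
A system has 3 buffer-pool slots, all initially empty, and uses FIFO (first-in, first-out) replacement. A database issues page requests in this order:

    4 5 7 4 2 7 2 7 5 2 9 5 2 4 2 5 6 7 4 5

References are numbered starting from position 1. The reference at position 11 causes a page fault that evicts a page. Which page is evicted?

pos 1: 4 → miss, frames [4]
pos 2: 5 → miss, frames [4, 5]
pos 3: 7 → miss, frames [4, 5, 7]
pos 4: 4 → hit
pos 5: 2 → miss, evict 4, frames [5, 7, 2]
pos 6: 7 → hit
pos 7: 2 → hit
pos 8: 7 → hit
pos 9: 5 → hit
pos 10: 2 → hit
pos 11: 9 → miss, evict 5, frames [7, 2, 9]
At position 11, page 5 is evicted.

5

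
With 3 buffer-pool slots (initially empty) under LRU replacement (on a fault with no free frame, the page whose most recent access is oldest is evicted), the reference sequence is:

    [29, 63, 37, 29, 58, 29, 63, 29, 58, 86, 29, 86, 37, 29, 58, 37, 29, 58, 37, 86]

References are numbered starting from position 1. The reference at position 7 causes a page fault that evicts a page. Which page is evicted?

pos 1: 29 -> fault, frames [29]
pos 2: 63 -> fault, frames [29, 63]
pos 3: 37 -> fault, frames [29, 63, 37]
pos 4: 29 -> hit
pos 5: 58 -> fault, evict 63, frames [37, 29, 58]
pos 6: 29 -> hit
pos 7: 63 -> fault, evict 37, frames [58, 29, 63]
At position 7, page 37 is evicted.

37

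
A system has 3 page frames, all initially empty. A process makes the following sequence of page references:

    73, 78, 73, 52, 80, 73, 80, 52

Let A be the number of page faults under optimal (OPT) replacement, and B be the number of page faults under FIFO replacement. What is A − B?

-1

Under OPT: F F . F F . . . → 4 faults.
Under FIFO: F F . F F F . . → 5 faults.
A − B = 4 − 5 = -1.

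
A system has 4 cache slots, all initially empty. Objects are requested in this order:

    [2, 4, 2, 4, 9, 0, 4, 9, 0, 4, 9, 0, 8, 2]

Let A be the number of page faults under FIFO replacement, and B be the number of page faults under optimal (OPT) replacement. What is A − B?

Under FIFO: F F . . F F . . . . . . F F → 6 faults.
Under OPT: F F . . F F . . . . . . F . → 5 faults.
A − B = 6 − 5 = 1.

1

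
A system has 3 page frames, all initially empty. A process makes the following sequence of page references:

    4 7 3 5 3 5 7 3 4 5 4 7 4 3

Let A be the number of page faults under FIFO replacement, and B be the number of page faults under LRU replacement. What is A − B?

Under FIFO: F F F F . . . . F . . F . F → 7 faults.
Under LRU: F F F F . . . . F F . F . F → 8 faults.
A − B = 7 − 8 = -1.

-1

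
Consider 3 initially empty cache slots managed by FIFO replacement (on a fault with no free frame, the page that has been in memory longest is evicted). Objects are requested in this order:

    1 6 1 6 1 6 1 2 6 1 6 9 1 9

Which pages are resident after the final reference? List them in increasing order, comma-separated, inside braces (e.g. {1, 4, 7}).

{1, 2, 9}

1 -> fault, frames [1]
6 -> fault, frames [1, 6]
1 -> hit
6 -> hit
1 -> hit
6 -> hit
1 -> hit
2 -> fault, frames [1, 6, 2]
6 -> hit
1 -> hit
6 -> hit
9 -> fault, evict 1, frames [6, 2, 9]
1 -> fault, evict 6, frames [2, 9, 1]
9 -> hit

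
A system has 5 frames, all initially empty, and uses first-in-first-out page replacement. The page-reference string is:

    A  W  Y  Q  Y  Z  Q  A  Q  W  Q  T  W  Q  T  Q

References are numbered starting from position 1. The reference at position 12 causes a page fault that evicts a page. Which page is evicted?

A

pos 1: A -> miss, frames [A]
pos 2: W -> miss, frames [A, W]
pos 3: Y -> miss, frames [A, W, Y]
pos 4: Q -> miss, frames [A, W, Y, Q]
pos 5: Y -> hit
pos 6: Z -> miss, frames [A, W, Y, Q, Z]
pos 7: Q -> hit
pos 8: A -> hit
pos 9: Q -> hit
pos 10: W -> hit
pos 11: Q -> hit
pos 12: T -> miss, evict A, frames [W, Y, Q, Z, T]
At position 12, page A is evicted.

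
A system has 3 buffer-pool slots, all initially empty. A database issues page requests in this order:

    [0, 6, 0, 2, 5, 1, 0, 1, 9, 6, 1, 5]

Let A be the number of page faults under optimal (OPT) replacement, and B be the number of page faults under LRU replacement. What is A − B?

Under OPT: F F . F F F . . F . . F → 7 faults.
Under LRU: F F . F F F F . F F . F → 9 faults.
A − B = 7 − 9 = -2.

-2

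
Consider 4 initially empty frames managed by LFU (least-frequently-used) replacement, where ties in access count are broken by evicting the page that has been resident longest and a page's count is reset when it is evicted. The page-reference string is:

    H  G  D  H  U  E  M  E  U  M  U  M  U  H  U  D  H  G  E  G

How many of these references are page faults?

10

H -> fault, frames {H}
G -> fault, frames {H,G}
D -> fault, frames {H,G,D}
H -> hit
U -> fault, frames {H,G,D,U}
E -> fault, evict G, frames {H,D,U,E}
M -> fault, evict D, frames {H,U,E,M}
E -> hit
U -> hit
M -> hit
U -> hit
M -> hit
U -> hit
H -> hit
U -> hit
D -> fault, evict E, frames {H,U,M,D}
H -> hit
G -> fault, evict D, frames {H,U,M,G}
E -> fault, evict G, frames {H,U,M,E}
G -> fault, evict E, frames {H,U,M,G}
Page faults: 10.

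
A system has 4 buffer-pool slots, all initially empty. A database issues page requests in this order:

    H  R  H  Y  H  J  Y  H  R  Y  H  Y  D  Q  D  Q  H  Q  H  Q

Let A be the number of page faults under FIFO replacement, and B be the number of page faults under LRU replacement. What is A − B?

Under FIFO: F F . F . F . . . . . . F F . . F . . . → 7 faults.
Under LRU: F F . F . F . . . . . . F F . . . . . . → 6 faults.
A − B = 7 − 6 = 1.

1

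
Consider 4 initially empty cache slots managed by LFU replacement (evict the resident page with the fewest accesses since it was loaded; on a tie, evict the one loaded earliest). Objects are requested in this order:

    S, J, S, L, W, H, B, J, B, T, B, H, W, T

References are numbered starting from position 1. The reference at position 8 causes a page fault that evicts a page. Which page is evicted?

W

pos 1: S -> fault, frames [S]
pos 2: J -> fault, frames [S, J]
pos 3: S -> hit
pos 4: L -> fault, frames [S, J, L]
pos 5: W -> fault, frames [S, J, L, W]
pos 6: H -> fault, evict J, frames [S, L, W, H]
pos 7: B -> fault, evict L, frames [S, W, H, B]
pos 8: J -> fault, evict W, frames [S, H, B, J]
At position 8, page W is evicted.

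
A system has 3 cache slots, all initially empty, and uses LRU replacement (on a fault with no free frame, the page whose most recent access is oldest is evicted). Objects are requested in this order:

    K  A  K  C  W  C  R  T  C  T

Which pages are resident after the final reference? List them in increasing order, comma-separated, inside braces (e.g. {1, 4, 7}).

K: miss, frames {K}
A: miss, frames {K,A}
K: hit
C: miss, frames {A,K,C}
W: miss, evict A, frames {K,C,W}
C: hit
R: miss, evict K, frames {W,C,R}
T: miss, evict W, frames {C,R,T}
C: hit
T: hit

{C, R, T}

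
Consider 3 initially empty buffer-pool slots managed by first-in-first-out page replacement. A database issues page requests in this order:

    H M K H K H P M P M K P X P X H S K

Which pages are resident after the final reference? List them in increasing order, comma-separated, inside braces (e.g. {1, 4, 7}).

{H, K, S}

H: miss, frames [H]
M: miss, frames [H, M]
K: miss, frames [H, M, K]
H: hit
K: hit
H: hit
P: miss, evict H, frames [M, K, P]
M: hit
P: hit
M: hit
K: hit
P: hit
X: miss, evict M, frames [K, P, X]
P: hit
X: hit
H: miss, evict K, frames [P, X, H]
S: miss, evict P, frames [X, H, S]
K: miss, evict X, frames [H, S, K]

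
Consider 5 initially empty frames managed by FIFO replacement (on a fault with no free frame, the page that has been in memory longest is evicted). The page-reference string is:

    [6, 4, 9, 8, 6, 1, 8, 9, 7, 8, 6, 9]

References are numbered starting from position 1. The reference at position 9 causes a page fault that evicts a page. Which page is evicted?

6

pos 1: 6 -> fault, frames (6)
pos 2: 4 -> fault, frames (6 4)
pos 3: 9 -> fault, frames (6 4 9)
pos 4: 8 -> fault, frames (6 4 9 8)
pos 5: 6 -> hit
pos 6: 1 -> fault, frames (6 4 9 8 1)
pos 7: 8 -> hit
pos 8: 9 -> hit
pos 9: 7 -> fault, evict 6, frames (4 9 8 1 7)
At position 9, page 6 is evicted.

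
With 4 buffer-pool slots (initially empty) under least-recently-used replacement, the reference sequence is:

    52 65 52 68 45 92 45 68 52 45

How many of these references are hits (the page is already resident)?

5

52 -> miss, frames (52)
65 -> miss, frames (52 65)
52 -> hit
68 -> miss, frames (65 52 68)
45 -> miss, frames (65 52 68 45)
92 -> miss, evict 65, frames (52 68 45 92)
45 -> hit
68 -> hit
52 -> hit
45 -> hit
Hits: 5.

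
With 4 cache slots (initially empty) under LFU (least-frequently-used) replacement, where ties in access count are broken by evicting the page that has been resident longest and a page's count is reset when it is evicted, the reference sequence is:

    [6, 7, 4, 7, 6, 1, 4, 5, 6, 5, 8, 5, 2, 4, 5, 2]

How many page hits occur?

6 → miss, frames [6]
7 → miss, frames [6, 7]
4 → miss, frames [6, 7, 4]
7 → hit
6 → hit
1 → miss, frames [6, 7, 4, 1]
4 → hit
5 → miss, evict 1, frames [6, 7, 4, 5]
6 → hit
5 → hit
8 → miss, evict 7, frames [6, 4, 5, 8]
5 → hit
2 → miss, evict 8, frames [6, 4, 5, 2]
4 → hit
5 → hit
2 → hit
Hits: 9.

9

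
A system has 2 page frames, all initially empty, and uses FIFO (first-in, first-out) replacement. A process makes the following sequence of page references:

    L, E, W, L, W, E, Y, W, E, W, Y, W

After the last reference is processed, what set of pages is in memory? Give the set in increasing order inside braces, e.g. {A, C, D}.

L → miss, frames (L)
E → miss, frames (L E)
W → miss, evict L, frames (E W)
L → miss, evict E, frames (W L)
W → hit
E → miss, evict W, frames (L E)
Y → miss, evict L, frames (E Y)
W → miss, evict E, frames (Y W)
E → miss, evict Y, frames (W E)
W → hit
Y → miss, evict W, frames (E Y)
W → miss, evict E, frames (Y W)

{W, Y}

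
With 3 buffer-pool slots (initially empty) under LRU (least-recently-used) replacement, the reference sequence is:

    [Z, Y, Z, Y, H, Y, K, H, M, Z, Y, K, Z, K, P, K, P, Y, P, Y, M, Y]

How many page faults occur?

Z: miss, frames {Z}
Y: miss, frames {Z,Y}
Z: hit
Y: hit
H: miss, frames {Z,Y,H}
Y: hit
K: miss, evict Z, frames {H,Y,K}
H: hit
M: miss, evict Y, frames {K,H,M}
Z: miss, evict K, frames {H,M,Z}
Y: miss, evict H, frames {M,Z,Y}
K: miss, evict M, frames {Z,Y,K}
Z: hit
K: hit
P: miss, evict Y, frames {Z,K,P}
K: hit
P: hit
Y: miss, evict Z, frames {K,P,Y}
P: hit
Y: hit
M: miss, evict K, frames {P,Y,M}
Y: hit
Page faults: 11.

11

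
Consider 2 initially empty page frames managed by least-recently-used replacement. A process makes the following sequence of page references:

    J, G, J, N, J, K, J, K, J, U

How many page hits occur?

5

J → miss, frames (J)
G → miss, frames (J G)
J → hit
N → miss, evict G, frames (J N)
J → hit
K → miss, evict N, frames (J K)
J → hit
K → hit
J → hit
U → miss, evict K, frames (J U)
Hits: 5.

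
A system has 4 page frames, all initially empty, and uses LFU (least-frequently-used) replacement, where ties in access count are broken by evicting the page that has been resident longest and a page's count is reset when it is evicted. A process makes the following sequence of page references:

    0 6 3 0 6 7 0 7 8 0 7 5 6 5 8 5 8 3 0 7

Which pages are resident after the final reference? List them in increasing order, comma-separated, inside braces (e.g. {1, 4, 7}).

{0, 3, 6, 7}

0: miss, frames [0]
6: miss, frames [0, 6]
3: miss, frames [0, 6, 3]
0: hit
6: hit
7: miss, frames [0, 6, 3, 7]
0: hit
7: hit
8: miss, evict 3, frames [0, 6, 7, 8]
0: hit
7: hit
5: miss, evict 8, frames [0, 6, 7, 5]
6: hit
5: hit
8: miss, evict 5, frames [0, 6, 7, 8]
5: miss, evict 8, frames [0, 6, 7, 5]
8: miss, evict 5, frames [0, 6, 7, 8]
3: miss, evict 8, frames [0, 6, 7, 3]
0: hit
7: hit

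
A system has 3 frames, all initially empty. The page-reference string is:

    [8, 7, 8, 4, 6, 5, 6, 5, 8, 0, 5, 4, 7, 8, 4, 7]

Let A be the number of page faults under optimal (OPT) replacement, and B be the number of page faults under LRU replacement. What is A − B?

Under OPT: F F . F F F . . . F . F F . . . → 8 faults.
Under LRU: F F . F F F . . F F . F F F . . → 10 faults.
A − B = 8 − 10 = -2.

-2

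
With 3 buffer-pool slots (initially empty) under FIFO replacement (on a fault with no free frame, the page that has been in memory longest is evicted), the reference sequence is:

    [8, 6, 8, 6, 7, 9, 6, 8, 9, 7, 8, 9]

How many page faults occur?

5

8 -> fault, frames {8}
6 -> fault, frames {8,6}
8 -> hit
6 -> hit
7 -> fault, frames {8,6,7}
9 -> fault, evict 8, frames {6,7,9}
6 -> hit
8 -> fault, evict 6, frames {7,9,8}
9 -> hit
7 -> hit
8 -> hit
9 -> hit
Page faults: 5.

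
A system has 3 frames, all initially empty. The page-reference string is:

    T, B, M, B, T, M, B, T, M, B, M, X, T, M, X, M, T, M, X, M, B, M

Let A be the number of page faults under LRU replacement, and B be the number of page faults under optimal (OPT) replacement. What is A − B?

Under LRU: F F F . . . . . . . . F F . . . . . . . F . → 6 faults.
Under OPT: F F F . . . . . . . . F . . . . . . . . F . → 5 faults.
A − B = 6 − 5 = 1.

1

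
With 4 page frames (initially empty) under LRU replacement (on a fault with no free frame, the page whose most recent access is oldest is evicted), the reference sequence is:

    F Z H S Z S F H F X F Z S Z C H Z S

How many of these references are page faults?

9

F -> miss, frames [F]
Z -> miss, frames [F, Z]
H -> miss, frames [F, Z, H]
S -> miss, frames [F, Z, H, S]
Z -> hit
S -> hit
F -> hit
H -> hit
F -> hit
X -> miss, evict Z, frames [S, H, F, X]
F -> hit
Z -> miss, evict S, frames [H, X, F, Z]
S -> miss, evict H, frames [X, F, Z, S]
Z -> hit
C -> miss, evict X, frames [F, S, Z, C]
H -> miss, evict F, frames [S, Z, C, H]
Z -> hit
S -> hit
Page faults: 9.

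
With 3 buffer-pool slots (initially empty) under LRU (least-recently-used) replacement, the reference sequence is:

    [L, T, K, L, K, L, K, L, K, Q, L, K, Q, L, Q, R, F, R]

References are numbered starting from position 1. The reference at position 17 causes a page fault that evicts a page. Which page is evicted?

pos 1: L → fault, frames {L}
pos 2: T → fault, frames {L,T}
pos 3: K → fault, frames {L,T,K}
pos 4: L → hit
pos 5: K → hit
pos 6: L → hit
pos 7: K → hit
pos 8: L → hit
pos 9: K → hit
pos 10: Q → fault, evict T, frames {L,K,Q}
pos 11: L → hit
pos 12: K → hit
pos 13: Q → hit
pos 14: L → hit
pos 15: Q → hit
pos 16: R → fault, evict K, frames {L,Q,R}
pos 17: F → fault, evict L, frames {Q,R,F}
At position 17, page L is evicted.

L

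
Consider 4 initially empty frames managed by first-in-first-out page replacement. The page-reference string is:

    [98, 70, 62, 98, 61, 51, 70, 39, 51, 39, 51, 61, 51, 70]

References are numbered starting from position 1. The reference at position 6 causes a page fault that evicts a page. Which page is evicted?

pos 1: 98 → miss, frames [98]
pos 2: 70 → miss, frames [98, 70]
pos 3: 62 → miss, frames [98, 70, 62]
pos 4: 98 → hit
pos 5: 61 → miss, frames [98, 70, 62, 61]
pos 6: 51 → miss, evict 98, frames [70, 62, 61, 51]
At position 6, page 98 is evicted.

98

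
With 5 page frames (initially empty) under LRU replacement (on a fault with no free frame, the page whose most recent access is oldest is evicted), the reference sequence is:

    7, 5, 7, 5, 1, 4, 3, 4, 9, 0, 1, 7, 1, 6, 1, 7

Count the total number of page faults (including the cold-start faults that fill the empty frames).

9

7: miss, frames {7}
5: miss, frames {7,5}
7: hit
5: hit
1: miss, frames {7,5,1}
4: miss, frames {7,5,1,4}
3: miss, frames {7,5,1,4,3}
4: hit
9: miss, evict 7, frames {5,1,3,4,9}
0: miss, evict 5, frames {1,3,4,9,0}
1: hit
7: miss, evict 3, frames {4,9,0,1,7}
1: hit
6: miss, evict 4, frames {9,0,7,1,6}
1: hit
7: hit
Page faults: 9.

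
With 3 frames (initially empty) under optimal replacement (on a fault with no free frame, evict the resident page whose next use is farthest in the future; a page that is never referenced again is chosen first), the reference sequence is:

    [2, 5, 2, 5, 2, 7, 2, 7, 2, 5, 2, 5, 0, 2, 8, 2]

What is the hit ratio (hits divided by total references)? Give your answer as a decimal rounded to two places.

0.69

2: miss, frames {2}
5: miss, frames {2,5}
2: hit
5: hit
2: hit
7: miss, frames {2,5,7}
2: hit
7: hit
2: hit
5: hit
2: hit
5: hit
0: miss, evict 7, frames {2,5,0}
2: hit
8: miss, evict 0, frames {2,5,8}
2: hit
Hits: 11 of 16 references → 11/16 = 0.6875.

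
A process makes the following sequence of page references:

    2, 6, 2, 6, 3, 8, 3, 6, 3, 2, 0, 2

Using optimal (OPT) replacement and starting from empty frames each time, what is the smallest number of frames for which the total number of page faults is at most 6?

3

f=1: 12 faults
f=2: 7 faults
f=3: 6 faults
f=4: 5 faults
f=5: 5 faults
Smallest f with faults ≤ 6 is 3.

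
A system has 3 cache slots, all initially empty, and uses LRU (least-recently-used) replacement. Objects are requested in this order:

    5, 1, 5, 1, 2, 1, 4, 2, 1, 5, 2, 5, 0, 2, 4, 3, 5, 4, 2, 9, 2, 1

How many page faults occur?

12

5: fault, frames [5]
1: fault, frames [5, 1]
5: hit
1: hit
2: fault, frames [5, 1, 2]
1: hit
4: fault, evict 5, frames [2, 1, 4]
2: hit
1: hit
5: fault, evict 4, frames [2, 1, 5]
2: hit
5: hit
0: fault, evict 1, frames [2, 5, 0]
2: hit
4: fault, evict 5, frames [0, 2, 4]
3: fault, evict 0, frames [2, 4, 3]
5: fault, evict 2, frames [4, 3, 5]
4: hit
2: fault, evict 3, frames [5, 4, 2]
9: fault, evict 5, frames [4, 2, 9]
2: hit
1: fault, evict 4, frames [9, 2, 1]
Page faults: 12.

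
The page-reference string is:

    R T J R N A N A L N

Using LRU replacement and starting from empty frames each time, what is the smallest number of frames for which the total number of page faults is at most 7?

f=1: 10 faults
f=2: 8 faults
f=3: 6 faults
f=4: 6 faults
f=5: 6 faults
f=6: 6 faults
Smallest f with faults ≤ 7 is 3.

3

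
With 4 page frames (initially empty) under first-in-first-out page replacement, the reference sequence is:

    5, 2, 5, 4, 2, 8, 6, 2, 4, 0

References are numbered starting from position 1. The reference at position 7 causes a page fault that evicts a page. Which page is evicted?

pos 1: 5 -> fault, frames (5)
pos 2: 2 -> fault, frames (5 2)
pos 3: 5 -> hit
pos 4: 4 -> fault, frames (5 2 4)
pos 5: 2 -> hit
pos 6: 8 -> fault, frames (5 2 4 8)
pos 7: 6 -> fault, evict 5, frames (2 4 8 6)
At position 7, page 5 is evicted.

5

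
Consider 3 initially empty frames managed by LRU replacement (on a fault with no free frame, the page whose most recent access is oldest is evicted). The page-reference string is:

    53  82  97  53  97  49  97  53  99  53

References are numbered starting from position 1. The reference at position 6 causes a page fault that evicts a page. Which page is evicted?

82

pos 1: 53 → miss, frames [53]
pos 2: 82 → miss, frames [53, 82]
pos 3: 97 → miss, frames [53, 82, 97]
pos 4: 53 → hit
pos 5: 97 → hit
pos 6: 49 → miss, evict 82, frames [53, 97, 49]
At position 6, page 82 is evicted.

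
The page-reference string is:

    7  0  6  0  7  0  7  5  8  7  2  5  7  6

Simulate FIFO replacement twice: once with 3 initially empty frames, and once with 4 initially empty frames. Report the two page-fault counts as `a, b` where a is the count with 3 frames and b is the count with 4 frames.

3 frames: F F F . . . . F F F F F . F → 9 faults.
4 frames: F F F . . . . F F F F . . F → 8 faults.
8 < 9: adding a frame reduced faults, as is typical.

9, 8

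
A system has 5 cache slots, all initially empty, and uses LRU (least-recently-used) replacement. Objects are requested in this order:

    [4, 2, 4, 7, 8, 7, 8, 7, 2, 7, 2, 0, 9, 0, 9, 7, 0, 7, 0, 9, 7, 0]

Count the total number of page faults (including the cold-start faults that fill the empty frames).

4: fault, frames (4)
2: fault, frames (4 2)
4: hit
7: fault, frames (2 4 7)
8: fault, frames (2 4 7 8)
7: hit
8: hit
7: hit
2: hit
7: hit
2: hit
0: fault, frames (4 8 7 2 0)
9: fault, evict 4, frames (8 7 2 0 9)
0: hit
9: hit
7: hit
0: hit
7: hit
0: hit
9: hit
7: hit
0: hit
Page faults: 6.

6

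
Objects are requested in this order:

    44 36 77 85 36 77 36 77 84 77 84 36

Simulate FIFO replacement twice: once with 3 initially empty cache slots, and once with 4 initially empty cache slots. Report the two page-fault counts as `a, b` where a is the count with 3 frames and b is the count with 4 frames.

6, 5

3 frames: F F F F . . . . F . . F → 6 faults.
4 frames: F F F F . . . . F . . . → 5 faults.
5 < 6: adding a frame reduced faults, as is typical.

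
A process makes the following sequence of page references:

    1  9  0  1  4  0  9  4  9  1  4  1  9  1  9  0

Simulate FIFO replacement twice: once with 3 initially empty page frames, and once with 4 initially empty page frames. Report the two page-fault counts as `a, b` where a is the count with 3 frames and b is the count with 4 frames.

7, 4

3 frames: F F F . F . . . . F . . F . . F → 7 faults.
4 frames: F F F . F . . . . . . . . . . . → 4 faults.
4 < 7: adding a frame reduced faults, as is typical.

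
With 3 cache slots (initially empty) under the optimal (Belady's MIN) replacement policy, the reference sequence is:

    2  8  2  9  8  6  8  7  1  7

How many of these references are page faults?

6

2: fault, frames (2)
8: fault, frames (2 8)
2: hit
9: fault, frames (2 8 9)
8: hit
6: fault, evict 9, frames (2 8 6)
8: hit
7: fault, evict 6, frames (2 8 7)
1: fault, evict 8, frames (2 7 1)
7: hit
Page faults: 6.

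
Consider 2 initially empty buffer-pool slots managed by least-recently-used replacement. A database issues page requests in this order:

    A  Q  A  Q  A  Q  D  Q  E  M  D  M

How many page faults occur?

A -> fault, frames {A}
Q -> fault, frames {A,Q}
A -> hit
Q -> hit
A -> hit
Q -> hit
D -> fault, evict A, frames {Q,D}
Q -> hit
E -> fault, evict D, frames {Q,E}
M -> fault, evict Q, frames {E,M}
D -> fault, evict E, frames {M,D}
M -> hit
Page faults: 6.

6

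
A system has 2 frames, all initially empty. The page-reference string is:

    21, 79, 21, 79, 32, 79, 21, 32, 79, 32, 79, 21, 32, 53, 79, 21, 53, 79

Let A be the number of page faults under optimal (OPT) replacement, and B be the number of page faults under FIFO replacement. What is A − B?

-3

Under OPT: F F . . F . F . F . . F . F F . F . → 9 faults.
Under FIFO: F F . . F . F . F F . F . F F F F F → 12 faults.
A − B = 9 − 12 = -3.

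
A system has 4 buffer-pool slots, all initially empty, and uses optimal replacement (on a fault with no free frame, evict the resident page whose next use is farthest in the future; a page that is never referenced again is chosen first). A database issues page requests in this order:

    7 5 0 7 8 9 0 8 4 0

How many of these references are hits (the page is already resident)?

4

7 -> fault, frames (7)
5 -> fault, frames (7 5)
0 -> fault, frames (7 5 0)
7 -> hit
8 -> fault, frames (7 5 0 8)
9 -> fault, evict 5, frames (7 0 8 9)
0 -> hit
8 -> hit
4 -> fault, evict 9, frames (7 0 8 4)
0 -> hit
Hits: 4.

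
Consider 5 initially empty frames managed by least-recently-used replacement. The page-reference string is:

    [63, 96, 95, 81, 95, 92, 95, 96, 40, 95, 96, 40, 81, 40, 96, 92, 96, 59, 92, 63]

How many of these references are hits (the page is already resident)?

63: miss, frames (63)
96: miss, frames (63 96)
95: miss, frames (63 96 95)
81: miss, frames (63 96 95 81)
95: hit
92: miss, frames (63 96 81 95 92)
95: hit
96: hit
40: miss, evict 63, frames (81 92 95 96 40)
95: hit
96: hit
40: hit
81: hit
40: hit
96: hit
92: hit
96: hit
59: miss, evict 95, frames (81 40 92 96 59)
92: hit
63: miss, evict 81, frames (40 96 59 92 63)
Hits: 12.

12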